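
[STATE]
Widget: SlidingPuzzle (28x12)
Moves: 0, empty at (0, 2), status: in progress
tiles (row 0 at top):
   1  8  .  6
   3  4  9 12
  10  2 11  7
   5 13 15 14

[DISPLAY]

┌────┬────┬────┬────┐       
│  1 │  8 │    │  6 │       
├────┼────┼────┼────┤       
│  3 │  4 │  9 │ 12 │       
├────┼────┼────┼────┤       
│ 10 │  2 │ 11 │  7 │       
├────┼────┼────┼────┤       
│  5 │ 13 │ 15 │ 14 │       
└────┴────┴────┴────┘       
Moves: 0                    
                            
                            


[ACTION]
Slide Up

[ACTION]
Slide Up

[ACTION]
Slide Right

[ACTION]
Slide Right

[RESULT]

┌────┬────┬────┬────┐       
│  1 │  8 │  9 │  6 │       
├────┼────┼────┼────┤       
│  3 │  4 │ 11 │ 12 │       
├────┼────┼────┼────┤       
│    │ 10 │  2 │  7 │       
├────┼────┼────┼────┤       
│  5 │ 13 │ 15 │ 14 │       
└────┴────┴────┴────┘       
Moves: 4                    
                            
                            


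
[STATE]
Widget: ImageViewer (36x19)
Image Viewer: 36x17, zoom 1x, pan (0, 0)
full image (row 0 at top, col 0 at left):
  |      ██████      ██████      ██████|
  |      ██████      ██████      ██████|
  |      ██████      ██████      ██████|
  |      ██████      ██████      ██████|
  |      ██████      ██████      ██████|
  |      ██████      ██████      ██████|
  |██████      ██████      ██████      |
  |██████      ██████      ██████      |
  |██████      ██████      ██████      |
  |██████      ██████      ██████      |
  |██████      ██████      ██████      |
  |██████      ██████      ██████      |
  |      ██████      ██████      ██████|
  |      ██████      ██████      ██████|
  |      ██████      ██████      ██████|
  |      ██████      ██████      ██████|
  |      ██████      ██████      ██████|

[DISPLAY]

      ██████      ██████      ██████
      ██████      ██████      ██████
      ██████      ██████      ██████
      ██████      ██████      ██████
      ██████      ██████      ██████
      ██████      ██████      ██████
██████      ██████      ██████      
██████      ██████      ██████      
██████      ██████      ██████      
██████      ██████      ██████      
██████      ██████      ██████      
██████      ██████      ██████      
      ██████      ██████      ██████
      ██████      ██████      ██████
      ██████      ██████      ██████
      ██████      ██████      ██████
      ██████      ██████      ██████
                                    
                                    


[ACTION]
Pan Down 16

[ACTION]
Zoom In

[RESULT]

████████████            ████████████
████████████            ████████████
████████████            ████████████
████████████            ████████████
████████████            ████████████
████████████            ████████████
████████████            ████████████
████████████            ████████████
            ████████████            
            ████████████            
            ████████████            
            ████████████            
            ████████████            
            ████████████            
            ████████████            
            ████████████            
            ████████████            
            ████████████            
                                    


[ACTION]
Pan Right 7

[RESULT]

█████            ████████████       
█████            ████████████       
█████            ████████████       
█████            ████████████       
█████            ████████████       
█████            ████████████       
█████            ████████████       
█████            ████████████       
     ████████████            ███████
     ████████████            ███████
     ████████████            ███████
     ████████████            ███████
     ████████████            ███████
     ████████████            ███████
     ████████████            ███████
     ████████████            ███████
     ████████████            ███████
     ████████████            ███████
                                    


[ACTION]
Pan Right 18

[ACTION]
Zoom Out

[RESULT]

     ██████                         
                                    
                                    
                                    
                                    
                                    
                                    
                                    
                                    
                                    
                                    
                                    
                                    
                                    
                                    
                                    
                                    
                                    
                                    


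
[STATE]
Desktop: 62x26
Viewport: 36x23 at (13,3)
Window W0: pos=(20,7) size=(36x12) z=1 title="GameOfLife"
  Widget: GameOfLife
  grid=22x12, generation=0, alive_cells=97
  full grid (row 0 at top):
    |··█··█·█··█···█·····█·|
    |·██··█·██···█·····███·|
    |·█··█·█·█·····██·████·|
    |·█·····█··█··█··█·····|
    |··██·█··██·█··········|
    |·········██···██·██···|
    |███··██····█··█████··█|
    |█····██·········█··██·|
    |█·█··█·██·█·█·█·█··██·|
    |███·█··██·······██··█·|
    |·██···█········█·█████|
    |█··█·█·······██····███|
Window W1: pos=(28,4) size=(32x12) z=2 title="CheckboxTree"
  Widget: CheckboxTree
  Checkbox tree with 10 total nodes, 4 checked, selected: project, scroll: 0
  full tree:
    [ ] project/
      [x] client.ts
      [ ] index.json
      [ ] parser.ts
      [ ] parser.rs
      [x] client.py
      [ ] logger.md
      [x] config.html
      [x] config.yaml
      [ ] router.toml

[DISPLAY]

                                    
               ┏━━━━━━━━━━━━━━━━━━━━
               ┃ CheckboxTree       
               ┠────────────────────
       ┏━━━━━━━┃>[-] project/       
       ┃ GameOf┃   [x] client.ts    
       ┠───────┃   [ ] index.json   
       ┃Gen: 0 ┃   [ ] parser.ts    
       ┃·█··█·█┃   [ ] parser.rs    
       ┃·█·····┃   [x] client.py    
       ┃··██·█·┃   [ ] logger.md    
       ┃·······┃   [x] config.html  
       ┃███··██┗━━━━━━━━━━━━━━━━━━━━
       ┃█····██·········█··██·      
       ┃█·█··█·██·█·█·█·█··██·      
       ┗━━━━━━━━━━━━━━━━━━━━━━━━━━━━
                                    
                                    
                                    
                                    
                                    
                                    
                                    


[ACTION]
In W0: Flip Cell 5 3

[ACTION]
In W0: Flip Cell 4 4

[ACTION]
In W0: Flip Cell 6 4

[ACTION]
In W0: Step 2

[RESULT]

                                    
               ┏━━━━━━━━━━━━━━━━━━━━
               ┃ CheckboxTree       
               ┠────────────────────
       ┏━━━━━━━┃>[-] project/       
       ┃ GameOf┃   [x] client.ts    
       ┠───────┃   [ ] index.json   
       ┃Gen: 2 ┃   [ ] parser.ts    
       ┃█··█···┃   [ ] parser.rs    
       ┃██·██·█┃   [x] client.py    
       ┃··██·██┃   [ ] logger.md    
       ┃·······┃   [x] config.html  
       ┃█···██·┗━━━━━━━━━━━━━━━━━━━━
       ┃█········██··███····██      
       ┃█·█··█··███···········      
       ┗━━━━━━━━━━━━━━━━━━━━━━━━━━━━
                                    
                                    
                                    
                                    
                                    
                                    
                                    


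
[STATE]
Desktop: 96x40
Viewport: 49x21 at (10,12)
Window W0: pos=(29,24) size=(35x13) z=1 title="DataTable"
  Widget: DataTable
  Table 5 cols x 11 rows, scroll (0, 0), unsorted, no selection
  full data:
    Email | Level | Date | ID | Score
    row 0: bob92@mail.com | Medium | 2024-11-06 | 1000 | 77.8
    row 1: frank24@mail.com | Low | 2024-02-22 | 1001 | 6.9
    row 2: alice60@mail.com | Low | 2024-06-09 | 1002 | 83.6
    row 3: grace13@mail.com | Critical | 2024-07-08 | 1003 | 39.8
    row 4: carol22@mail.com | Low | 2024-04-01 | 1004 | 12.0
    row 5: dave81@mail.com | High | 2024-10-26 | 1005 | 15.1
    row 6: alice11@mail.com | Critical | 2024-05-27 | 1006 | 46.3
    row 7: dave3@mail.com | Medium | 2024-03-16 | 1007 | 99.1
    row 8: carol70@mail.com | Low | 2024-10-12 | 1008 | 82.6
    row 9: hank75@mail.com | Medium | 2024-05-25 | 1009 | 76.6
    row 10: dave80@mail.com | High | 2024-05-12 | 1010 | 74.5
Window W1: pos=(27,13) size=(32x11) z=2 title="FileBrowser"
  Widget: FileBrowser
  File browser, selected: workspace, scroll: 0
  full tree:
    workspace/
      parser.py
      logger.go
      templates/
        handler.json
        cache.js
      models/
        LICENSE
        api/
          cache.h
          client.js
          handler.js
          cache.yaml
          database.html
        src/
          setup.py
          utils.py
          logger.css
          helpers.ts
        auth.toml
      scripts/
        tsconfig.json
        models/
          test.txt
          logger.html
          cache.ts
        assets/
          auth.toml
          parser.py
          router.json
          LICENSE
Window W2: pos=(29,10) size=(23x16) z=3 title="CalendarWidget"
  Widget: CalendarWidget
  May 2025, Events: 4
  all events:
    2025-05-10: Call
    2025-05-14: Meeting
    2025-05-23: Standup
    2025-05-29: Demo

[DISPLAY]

                   ┠─────────────────────┨       
                 ┏━┃       May 2025      ┃━━━━━━┓
                 ┃ ┃Mo Tu We Th Fr Sa Su ┃      ┃
                 ┠─┃          1  2  3  4 ┃──────┨
                 ┃>┃ 5  6  7  8  9 10* 11┃      ┃
                 ┃ ┃12 13 14* 15 16 17 18┃      ┃
                 ┃ ┃19 20 21 22 23* 24 25┃      ┃
                 ┃ ┃26 27 28 29* 30 31   ┃      ┃
                 ┃ ┃                     ┃      ┃
                 ┃ ┃                     ┃      ┃
                 ┃ ┃                     ┃      ┃
                 ┗━┃                     ┃━━━━━━┛
                   ┃                     ┃━━━━━━━
                   ┗━━━━━━━━━━━━━━━━━━━━━┛       
                   ┠─────────────────────────────
                   ┃Email           │Level   │Dat
                   ┃────────────────┼────────┼───
                   ┃bob92@mail.com  │Medium  │202
                   ┃frank24@mail.com│Low     │202
                   ┃alice60@mail.com│Low     │202
                   ┃grace13@mail.com│Critical│202


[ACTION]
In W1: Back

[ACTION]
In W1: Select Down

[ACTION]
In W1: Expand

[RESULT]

                   ┠─────────────────────┨       
                 ┏━┃       May 2025      ┃━━━━━━┓
                 ┃ ┃Mo Tu We Th Fr Sa Su ┃      ┃
                 ┠─┃          1  2  3  4 ┃──────┨
                 ┃ ┃ 5  6  7  8  9 10* 11┃      ┃
                 ┃ ┃12 13 14* 15 16 17 18┃      ┃
                 ┃ ┃19 20 21 22 23* 24 25┃      ┃
                 ┃ ┃26 27 28 29* 30 31   ┃      ┃
                 ┃ ┃                     ┃      ┃
                 ┃ ┃                     ┃      ┃
                 ┃ ┃                     ┃      ┃
                 ┗━┃                     ┃━━━━━━┛
                   ┃                     ┃━━━━━━━
                   ┗━━━━━━━━━━━━━━━━━━━━━┛       
                   ┠─────────────────────────────
                   ┃Email           │Level   │Dat
                   ┃────────────────┼────────┼───
                   ┃bob92@mail.com  │Medium  │202
                   ┃frank24@mail.com│Low     │202
                   ┃alice60@mail.com│Low     │202
                   ┃grace13@mail.com│Critical│202


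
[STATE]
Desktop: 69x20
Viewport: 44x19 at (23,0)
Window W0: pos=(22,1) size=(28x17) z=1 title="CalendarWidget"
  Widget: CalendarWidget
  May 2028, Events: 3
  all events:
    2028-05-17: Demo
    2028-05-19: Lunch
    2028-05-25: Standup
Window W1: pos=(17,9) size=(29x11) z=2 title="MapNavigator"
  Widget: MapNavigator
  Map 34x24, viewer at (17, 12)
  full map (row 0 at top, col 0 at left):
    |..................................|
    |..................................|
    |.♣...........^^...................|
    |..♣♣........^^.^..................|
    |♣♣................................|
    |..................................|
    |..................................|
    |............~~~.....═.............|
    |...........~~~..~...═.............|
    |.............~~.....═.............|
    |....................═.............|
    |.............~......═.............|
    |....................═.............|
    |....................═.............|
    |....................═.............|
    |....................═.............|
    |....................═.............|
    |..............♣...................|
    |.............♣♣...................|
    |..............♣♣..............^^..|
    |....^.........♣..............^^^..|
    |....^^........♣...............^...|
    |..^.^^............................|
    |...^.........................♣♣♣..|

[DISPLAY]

                                            
━━━━━━━━━━━━━━━━━━━━━━━━━━┓                 
 CalendarWidget           ┃                 
──────────────────────────┨                 
         May 2028         ┃                 
Mo Tu We Th Fr Sa Su      ┃                 
 1  2  3  4  5  6  7      ┃                 
 8  9 10 11 12 13 14      ┃                 
15 16 17* 18 19* 20 21    ┃                 
━━━━━━━━━━━━━━━━━━━━━━┓   ┃                 
avigator              ┃   ┃                 
──────────────────────┨   ┃                 
....~~.....═..........┃   ┃                 
...........═..........┃   ┃                 
....~......═..........┃   ┃                 
........@..═..........┃   ┃                 
...........═..........┃   ┃                 
...........═..........┃━━━┛                 
...........═..........┃                     


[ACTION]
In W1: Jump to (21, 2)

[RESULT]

                                            
━━━━━━━━━━━━━━━━━━━━━━━━━━┓                 
 CalendarWidget           ┃                 
──────────────────────────┨                 
         May 2028         ┃                 
Mo Tu We Th Fr Sa Su      ┃                 
 1  2  3  4  5  6  7      ┃                 
 8  9 10 11 12 13 14      ┃                 
15 16 17* 18 19* 20 21    ┃                 
━━━━━━━━━━━━━━━━━━━━━━┓   ┃                 
avigator              ┃   ┃                 
──────────────────────┨   ┃                 
                      ┃   ┃                 
..................... ┃   ┃                 
..................... ┃   ┃                 
^^......@............ ┃   ┃                 
^.^.................. ┃   ┃                 
..................... ┃━━━┛                 
..................... ┃                     


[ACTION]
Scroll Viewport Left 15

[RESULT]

                                            
              ┏━━━━━━━━━━━━━━━━━━━━━━━━━━┓  
              ┃ CalendarWidget           ┃  
              ┠──────────────────────────┨  
              ┃         May 2028         ┃  
              ┃Mo Tu We Th Fr Sa Su      ┃  
              ┃ 1  2  3  4  5  6  7      ┃  
              ┃ 8  9 10 11 12 13 14      ┃  
              ┃15 16 17* 18 19* 20 21    ┃  
         ┏━━━━━━━━━━━━━━━━━━━━━━━━━━━┓   ┃  
         ┃ MapNavigator              ┃   ┃  
         ┠───────────────────────────┨   ┃  
         ┃                           ┃   ┃  
         ┃.......................... ┃   ┃  
         ┃.......................... ┃   ┃  
         ┃.....^^......@............ ┃   ┃  
         ┃....^^.^.................. ┃   ┃  
         ┃.......................... ┃━━━┛  
         ┃.......................... ┃      


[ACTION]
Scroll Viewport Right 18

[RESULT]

                                            
━━━━━━━━━━━━━━━━━━━━━━━━┓                   
alendarWidget           ┃                   
────────────────────────┨                   
       May 2028         ┃                   
 Tu We Th Fr Sa Su      ┃                   
  2  3  4  5  6  7      ┃                   
  9 10 11 12 13 14      ┃                   
 16 17* 18 19* 20 21    ┃                   
━━━━━━━━━━━━━━━━━━━━┓   ┃                   
igator              ┃   ┃                   
────────────────────┨   ┃                   
                    ┃   ┃                   
................... ┃   ┃                   
................... ┃   ┃                   
......@............ ┃   ┃                   
^.................. ┃   ┃                   
................... ┃━━━┛                   
................... ┃                       


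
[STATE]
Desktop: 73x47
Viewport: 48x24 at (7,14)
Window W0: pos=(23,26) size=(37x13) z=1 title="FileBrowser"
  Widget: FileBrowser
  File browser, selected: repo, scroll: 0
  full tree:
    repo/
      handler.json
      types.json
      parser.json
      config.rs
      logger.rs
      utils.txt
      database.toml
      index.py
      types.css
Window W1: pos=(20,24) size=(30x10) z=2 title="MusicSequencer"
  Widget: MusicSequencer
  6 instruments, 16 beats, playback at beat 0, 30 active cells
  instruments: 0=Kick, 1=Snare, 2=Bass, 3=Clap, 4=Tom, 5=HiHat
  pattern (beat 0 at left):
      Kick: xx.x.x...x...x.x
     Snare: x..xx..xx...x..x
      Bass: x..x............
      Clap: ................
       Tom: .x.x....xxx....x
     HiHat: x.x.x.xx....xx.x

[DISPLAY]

                                                
                                                
                                                
                                                
                                                
                                                
                                                
                                                
                                                
                                                
             ┏━━━━━━━━━━━━━━━━━━━━━━━━━━━━┓     
             ┃ MusicSequencer             ┃     
             ┠────────────────────────────┨━━━━━
             ┃      ▼123456789012345      ┃     
             ┃  Kick██·█·█···█···█·█      ┃─────
             ┃ Snare█··██··██···█··█      ┃     
             ┃  Bass█··█············      ┃     
             ┃  Clap················      ┃     
             ┃   Tom·█·█····███····█      ┃     
             ┗━━━━━━━━━━━━━━━━━━━━━━━━━━━━┛     
                ┃    logger.rs                  
                ┃    utils.txt                  
                ┃    database.toml              
                ┃    index.py                   


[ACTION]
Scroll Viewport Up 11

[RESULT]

                                                
                                                
                                                
                                                
                                                
                                                
                                                
                                                
                                                
                                                
                                                
                                                
                                                
                                                
                                                
                                                
                                                
                                                
                                                
                                                
                                                
             ┏━━━━━━━━━━━━━━━━━━━━━━━━━━━━┓     
             ┃ MusicSequencer             ┃     
             ┠────────────────────────────┨━━━━━


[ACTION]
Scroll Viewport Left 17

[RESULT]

                                                
                                                
                                                
                                                
                                                
                                                
                                                
                                                
                                                
                                                
                                                
                                                
                                                
                                                
                                                
                                                
                                                
                                                
                                                
                                                
                                                
                    ┏━━━━━━━━━━━━━━━━━━━━━━━━━━━
                    ┃ MusicSequencer            
                    ┠───────────────────────────


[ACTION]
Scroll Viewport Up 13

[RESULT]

                                                
                                                
                                                
                                                
                                                
                                                
                                                
                                                
                                                
                                                
                                                
                                                
                                                
                                                
                                                
                                                
                                                
                                                
                                                
                                                
                                                
                                                
                                                
                                                


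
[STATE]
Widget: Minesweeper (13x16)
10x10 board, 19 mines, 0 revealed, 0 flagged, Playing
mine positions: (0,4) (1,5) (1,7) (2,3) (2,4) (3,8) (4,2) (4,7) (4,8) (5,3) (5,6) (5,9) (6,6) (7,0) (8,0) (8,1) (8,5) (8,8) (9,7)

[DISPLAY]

■■■■■■■■■■   
■■■■■■■■■■   
■■■■■■■■■■   
■■■■■■■■■■   
■■■■■■■■■■   
■■■■■■■■■■   
■■■■■■■■■■   
■■■■■■■■■■   
■■■■■■■■■■   
■■■■■■■■■■   
             
             
             
             
             
             


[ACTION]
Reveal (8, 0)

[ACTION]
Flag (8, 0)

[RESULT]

■■■■✹■■■■■   
■■■■■✹■✹■■   
■■■✹✹■■■■■   
■■■■■■■■✹■   
■■✹■■■■✹✹■   
■■■✹■■✹■■✹   
■■■■■■✹■■■   
✹■■■■■■■■■   
✹✹■■■✹■■✹■   
■■■■■■■✹■■   
             
             
             
             
             
             


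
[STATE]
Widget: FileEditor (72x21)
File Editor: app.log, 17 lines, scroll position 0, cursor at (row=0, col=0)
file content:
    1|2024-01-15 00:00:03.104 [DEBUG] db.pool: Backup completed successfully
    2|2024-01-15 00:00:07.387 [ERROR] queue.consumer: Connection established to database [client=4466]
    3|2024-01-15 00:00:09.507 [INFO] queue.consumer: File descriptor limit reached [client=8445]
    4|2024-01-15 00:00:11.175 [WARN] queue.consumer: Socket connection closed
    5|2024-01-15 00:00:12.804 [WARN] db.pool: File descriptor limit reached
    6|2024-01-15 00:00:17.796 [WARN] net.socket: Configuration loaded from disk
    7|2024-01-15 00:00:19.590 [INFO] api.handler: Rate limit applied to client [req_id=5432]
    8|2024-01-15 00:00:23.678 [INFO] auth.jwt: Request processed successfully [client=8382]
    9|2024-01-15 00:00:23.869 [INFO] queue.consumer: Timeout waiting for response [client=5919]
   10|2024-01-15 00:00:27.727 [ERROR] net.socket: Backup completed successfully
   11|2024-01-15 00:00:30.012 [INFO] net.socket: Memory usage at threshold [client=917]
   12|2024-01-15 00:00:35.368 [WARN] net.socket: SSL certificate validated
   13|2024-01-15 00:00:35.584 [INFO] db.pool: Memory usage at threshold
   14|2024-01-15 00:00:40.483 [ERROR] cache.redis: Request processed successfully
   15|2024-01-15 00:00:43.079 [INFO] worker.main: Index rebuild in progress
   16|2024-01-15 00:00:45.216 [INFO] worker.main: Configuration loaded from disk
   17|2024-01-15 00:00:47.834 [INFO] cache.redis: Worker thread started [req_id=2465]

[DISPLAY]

█024-01-15 00:00:03.104 [DEBUG] db.pool: Backup completed successfully ▲
2024-01-15 00:00:07.387 [ERROR] queue.consumer: Connection established █
2024-01-15 00:00:09.507 [INFO] queue.consumer: File descriptor limit re░
2024-01-15 00:00:11.175 [WARN] queue.consumer: Socket connection closed░
2024-01-15 00:00:12.804 [WARN] db.pool: File descriptor limit reached  ░
2024-01-15 00:00:17.796 [WARN] net.socket: Configuration loaded from di░
2024-01-15 00:00:19.590 [INFO] api.handler: Rate limit applied to clien░
2024-01-15 00:00:23.678 [INFO] auth.jwt: Request processed successfully░
2024-01-15 00:00:23.869 [INFO] queue.consumer: Timeout waiting for resp░
2024-01-15 00:00:27.727 [ERROR] net.socket: Backup completed successful░
2024-01-15 00:00:30.012 [INFO] net.socket: Memory usage at threshold [c░
2024-01-15 00:00:35.368 [WARN] net.socket: SSL certificate validated   ░
2024-01-15 00:00:35.584 [INFO] db.pool: Memory usage at threshold      ░
2024-01-15 00:00:40.483 [ERROR] cache.redis: Request processed successf░
2024-01-15 00:00:43.079 [INFO] worker.main: Index rebuild in progress  ░
2024-01-15 00:00:45.216 [INFO] worker.main: Configuration loaded from d░
2024-01-15 00:00:47.834 [INFO] cache.redis: Worker thread started [req_░
                                                                       ░
                                                                       ░
                                                                       ░
                                                                       ▼


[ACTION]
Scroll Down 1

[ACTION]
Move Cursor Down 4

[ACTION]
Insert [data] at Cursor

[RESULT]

2024-01-15 00:00:03.104 [DEBUG] db.pool: Backup completed successfully ▲
2024-01-15 00:00:07.387 [ERROR] queue.consumer: Connection established █
2024-01-15 00:00:09.507 [INFO] queue.consumer: File descriptor limit re░
2024-01-15 00:00:11.175 [WARN] queue.consumer: Socket connection closed░
data█024-01-15 00:00:12.804 [WARN] db.pool: File descriptor limit reach░
2024-01-15 00:00:17.796 [WARN] net.socket: Configuration loaded from di░
2024-01-15 00:00:19.590 [INFO] api.handler: Rate limit applied to clien░
2024-01-15 00:00:23.678 [INFO] auth.jwt: Request processed successfully░
2024-01-15 00:00:23.869 [INFO] queue.consumer: Timeout waiting for resp░
2024-01-15 00:00:27.727 [ERROR] net.socket: Backup completed successful░
2024-01-15 00:00:30.012 [INFO] net.socket: Memory usage at threshold [c░
2024-01-15 00:00:35.368 [WARN] net.socket: SSL certificate validated   ░
2024-01-15 00:00:35.584 [INFO] db.pool: Memory usage at threshold      ░
2024-01-15 00:00:40.483 [ERROR] cache.redis: Request processed successf░
2024-01-15 00:00:43.079 [INFO] worker.main: Index rebuild in progress  ░
2024-01-15 00:00:45.216 [INFO] worker.main: Configuration loaded from d░
2024-01-15 00:00:47.834 [INFO] cache.redis: Worker thread started [req_░
                                                                       ░
                                                                       ░
                                                                       ░
                                                                       ▼


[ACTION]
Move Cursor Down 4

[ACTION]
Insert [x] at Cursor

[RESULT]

2024-01-15 00:00:03.104 [DEBUG] db.pool: Backup completed successfully ▲
2024-01-15 00:00:07.387 [ERROR] queue.consumer: Connection established █
2024-01-15 00:00:09.507 [INFO] queue.consumer: File descriptor limit re░
2024-01-15 00:00:11.175 [WARN] queue.consumer: Socket connection closed░
data2024-01-15 00:00:12.804 [WARN] db.pool: File descriptor limit reach░
2024-01-15 00:00:17.796 [WARN] net.socket: Configuration loaded from di░
2024-01-15 00:00:19.590 [INFO] api.handler: Rate limit applied to clien░
2024-01-15 00:00:23.678 [INFO] auth.jwt: Request processed successfully░
2024x█01-15 00:00:23.869 [INFO] queue.consumer: Timeout waiting for res░
2024-01-15 00:00:27.727 [ERROR] net.socket: Backup completed successful░
2024-01-15 00:00:30.012 [INFO] net.socket: Memory usage at threshold [c░
2024-01-15 00:00:35.368 [WARN] net.socket: SSL certificate validated   ░
2024-01-15 00:00:35.584 [INFO] db.pool: Memory usage at threshold      ░
2024-01-15 00:00:40.483 [ERROR] cache.redis: Request processed successf░
2024-01-15 00:00:43.079 [INFO] worker.main: Index rebuild in progress  ░
2024-01-15 00:00:45.216 [INFO] worker.main: Configuration loaded from d░
2024-01-15 00:00:47.834 [INFO] cache.redis: Worker thread started [req_░
                                                                       ░
                                                                       ░
                                                                       ░
                                                                       ▼


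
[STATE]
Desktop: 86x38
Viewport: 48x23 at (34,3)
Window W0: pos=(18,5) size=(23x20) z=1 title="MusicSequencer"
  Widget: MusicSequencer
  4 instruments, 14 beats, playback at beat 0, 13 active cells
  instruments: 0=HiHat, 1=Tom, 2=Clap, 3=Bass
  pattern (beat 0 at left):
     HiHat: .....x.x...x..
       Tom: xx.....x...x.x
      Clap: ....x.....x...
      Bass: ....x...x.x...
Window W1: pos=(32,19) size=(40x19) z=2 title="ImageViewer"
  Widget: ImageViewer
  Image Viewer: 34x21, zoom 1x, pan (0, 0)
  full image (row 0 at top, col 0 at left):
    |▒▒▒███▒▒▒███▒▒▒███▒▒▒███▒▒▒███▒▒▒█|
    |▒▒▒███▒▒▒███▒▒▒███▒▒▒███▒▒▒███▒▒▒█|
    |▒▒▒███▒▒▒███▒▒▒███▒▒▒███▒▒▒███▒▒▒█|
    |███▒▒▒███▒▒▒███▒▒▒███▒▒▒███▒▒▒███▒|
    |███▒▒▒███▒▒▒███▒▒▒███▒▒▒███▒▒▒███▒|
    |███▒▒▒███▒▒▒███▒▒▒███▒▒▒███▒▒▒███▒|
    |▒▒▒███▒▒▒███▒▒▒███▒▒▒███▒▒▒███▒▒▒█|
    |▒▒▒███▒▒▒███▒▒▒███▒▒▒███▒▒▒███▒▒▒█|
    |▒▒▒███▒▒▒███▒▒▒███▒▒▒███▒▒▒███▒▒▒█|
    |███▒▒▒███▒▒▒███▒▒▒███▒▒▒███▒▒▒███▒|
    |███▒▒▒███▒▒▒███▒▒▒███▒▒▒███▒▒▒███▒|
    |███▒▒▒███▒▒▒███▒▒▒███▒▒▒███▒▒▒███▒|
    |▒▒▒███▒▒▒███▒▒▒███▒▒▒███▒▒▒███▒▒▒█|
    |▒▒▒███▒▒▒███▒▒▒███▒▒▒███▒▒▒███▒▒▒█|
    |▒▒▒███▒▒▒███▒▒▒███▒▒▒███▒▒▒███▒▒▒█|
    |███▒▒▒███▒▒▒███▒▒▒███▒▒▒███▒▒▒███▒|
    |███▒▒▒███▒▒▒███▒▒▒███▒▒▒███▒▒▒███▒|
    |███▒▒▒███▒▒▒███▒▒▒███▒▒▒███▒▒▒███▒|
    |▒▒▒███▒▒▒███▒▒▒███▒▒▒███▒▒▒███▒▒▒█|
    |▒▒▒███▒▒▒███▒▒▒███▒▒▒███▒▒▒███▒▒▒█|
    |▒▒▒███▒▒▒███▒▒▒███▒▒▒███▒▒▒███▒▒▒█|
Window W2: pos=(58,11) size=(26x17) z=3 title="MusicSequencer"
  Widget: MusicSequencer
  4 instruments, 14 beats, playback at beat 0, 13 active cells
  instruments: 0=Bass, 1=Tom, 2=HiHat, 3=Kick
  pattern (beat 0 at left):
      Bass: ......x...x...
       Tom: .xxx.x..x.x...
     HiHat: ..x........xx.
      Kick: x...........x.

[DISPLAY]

                                                
                                                
━━━━━━┓                                         
      ┃                                         
──────┨                                         
90123 ┃                                         
··█·· ┃                                         
··█·█ ┃                                         
·█··· ┃                 ┏━━━━━━━━━━━━━━━━━━━━━━━
·█··· ┃                 ┃ MusicSequencer        
      ┃                 ┠───────────────────────
      ┃                 ┃      ▼1234567890123   
      ┃                 ┃  Bass······█···█···   
      ┃                 ┃   Tom·███·█··█·█···   
      ┃                 ┃ HiHat··█········██·   
      ┃                 ┃  Kick█···········█·   
━━━━━━━━━━━━━━━━━━━━━━━━┃                       
ImageViewer             ┃                       
────────────────────────┃                       
▒▒███▒▒▒███▒▒▒███▒▒▒███▒┃                       
▒▒███▒▒▒███▒▒▒███▒▒▒███▒┃                       
▒▒███▒▒▒███▒▒▒███▒▒▒███▒┃                       
██▒▒▒███▒▒▒███▒▒▒███▒▒▒█┃                       


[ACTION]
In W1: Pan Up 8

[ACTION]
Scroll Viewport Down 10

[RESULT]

      ┃                 ┠───────────────────────
      ┃                 ┃      ▼1234567890123   
      ┃                 ┃  Bass······█···█···   
      ┃                 ┃   Tom·███·█··█·█···   
      ┃                 ┃ HiHat··█········██·   
      ┃                 ┃  Kick█···········█·   
━━━━━━━━━━━━━━━━━━━━━━━━┃                       
ImageViewer             ┃                       
────────────────────────┃                       
▒▒███▒▒▒███▒▒▒███▒▒▒███▒┃                       
▒▒███▒▒▒███▒▒▒███▒▒▒███▒┃                       
▒▒███▒▒▒███▒▒▒███▒▒▒███▒┃                       
██▒▒▒███▒▒▒███▒▒▒███▒▒▒█┃                       
██▒▒▒███▒▒▒███▒▒▒███▒▒▒█┃                       
██▒▒▒███▒▒▒███▒▒▒███▒▒▒█┗━━━━━━━━━━━━━━━━━━━━━━━
▒▒███▒▒▒███▒▒▒███▒▒▒███▒▒▒███▒▒▒█    ┃          
▒▒███▒▒▒███▒▒▒███▒▒▒███▒▒▒███▒▒▒█    ┃          
▒▒███▒▒▒███▒▒▒███▒▒▒███▒▒▒███▒▒▒█    ┃          
██▒▒▒███▒▒▒███▒▒▒███▒▒▒███▒▒▒███▒    ┃          
██▒▒▒███▒▒▒███▒▒▒███▒▒▒███▒▒▒███▒    ┃          
██▒▒▒███▒▒▒███▒▒▒███▒▒▒███▒▒▒███▒    ┃          
▒▒███▒▒▒███▒▒▒███▒▒▒███▒▒▒███▒▒▒█    ┃          
▒▒███▒▒▒███▒▒▒███▒▒▒███▒▒▒███▒▒▒█    ┃          


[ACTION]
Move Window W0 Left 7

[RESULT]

                        ┠───────────────────────
                        ┃      ▼1234567890123   
                        ┃  Bass······█···█···   
                        ┃   Tom·███·█··█·█···   
                        ┃ HiHat··█········██·   
                        ┃  Kick█···········█·   
━━━━━━━━━━━━━━━━━━━━━━━━┃                       
ImageViewer             ┃                       
────────────────────────┃                       
▒▒███▒▒▒███▒▒▒███▒▒▒███▒┃                       
▒▒███▒▒▒███▒▒▒███▒▒▒███▒┃                       
▒▒███▒▒▒███▒▒▒███▒▒▒███▒┃                       
██▒▒▒███▒▒▒███▒▒▒███▒▒▒█┃                       
██▒▒▒███▒▒▒███▒▒▒███▒▒▒█┃                       
██▒▒▒███▒▒▒███▒▒▒███▒▒▒█┗━━━━━━━━━━━━━━━━━━━━━━━
▒▒███▒▒▒███▒▒▒███▒▒▒███▒▒▒███▒▒▒█    ┃          
▒▒███▒▒▒███▒▒▒███▒▒▒███▒▒▒███▒▒▒█    ┃          
▒▒███▒▒▒███▒▒▒███▒▒▒███▒▒▒███▒▒▒█    ┃          
██▒▒▒███▒▒▒███▒▒▒███▒▒▒███▒▒▒███▒    ┃          
██▒▒▒███▒▒▒███▒▒▒███▒▒▒███▒▒▒███▒    ┃          
██▒▒▒███▒▒▒███▒▒▒███▒▒▒███▒▒▒███▒    ┃          
▒▒███▒▒▒███▒▒▒███▒▒▒███▒▒▒███▒▒▒█    ┃          
▒▒███▒▒▒███▒▒▒███▒▒▒███▒▒▒███▒▒▒█    ┃          
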